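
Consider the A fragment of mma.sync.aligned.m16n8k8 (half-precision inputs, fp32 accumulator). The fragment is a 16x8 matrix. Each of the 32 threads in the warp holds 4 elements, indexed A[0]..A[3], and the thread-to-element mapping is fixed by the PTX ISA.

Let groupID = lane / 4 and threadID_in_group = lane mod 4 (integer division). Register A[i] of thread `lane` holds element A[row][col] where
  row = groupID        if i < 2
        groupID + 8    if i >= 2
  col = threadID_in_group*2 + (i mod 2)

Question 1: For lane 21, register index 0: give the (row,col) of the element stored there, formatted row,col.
lane 21: g=5 (21/4), t=1 (21%4)
i=0: r=5+0=5, c=1*2+0=2

5,2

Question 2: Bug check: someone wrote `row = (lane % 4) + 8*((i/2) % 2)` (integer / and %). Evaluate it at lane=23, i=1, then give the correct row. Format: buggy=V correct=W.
`(lane % 4) + 8*((i/2) % 2)`[23,1]=>3
lane 23=>23/4=5, 23 mod 4=3
i=1  r:5+0=>5  c:2·3+1=>7
row: 3 vs 5

buggy=3 correct=5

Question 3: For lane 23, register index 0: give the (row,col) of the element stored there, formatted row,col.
lane 23: G=5 (23/4), T=3 (23%4)
i=0: r=5+0=5, c=3*2+0=6

5,6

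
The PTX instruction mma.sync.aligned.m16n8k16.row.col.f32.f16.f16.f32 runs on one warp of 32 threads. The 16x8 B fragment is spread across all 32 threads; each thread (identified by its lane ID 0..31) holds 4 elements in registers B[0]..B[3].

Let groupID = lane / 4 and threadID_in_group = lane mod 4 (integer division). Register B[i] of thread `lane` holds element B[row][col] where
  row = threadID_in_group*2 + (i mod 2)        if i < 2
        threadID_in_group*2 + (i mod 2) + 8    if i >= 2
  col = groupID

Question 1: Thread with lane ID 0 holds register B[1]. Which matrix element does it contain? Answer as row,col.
L=0->g=0>>2=0, t=0&3=0
[1]->row 0·2+1+0=1  col g=0

1,0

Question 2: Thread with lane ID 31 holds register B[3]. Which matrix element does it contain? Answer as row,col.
15,7

lane 31->31/4=7, 31 mod 4=3
i=3  r:2·3+1+8->15  c:7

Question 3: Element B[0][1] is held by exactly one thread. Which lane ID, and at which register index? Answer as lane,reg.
c=1⇒gr=1  r=0⇒Rb=0,th=0,odd=0
L=1*4+0=4  i=0*2+0=0

4,0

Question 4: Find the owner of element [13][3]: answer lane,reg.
c:3=>grp=3  r:13=>rB=1,tig=2,lo=1
L=3*4+2=14  i=1*2+1=3

14,3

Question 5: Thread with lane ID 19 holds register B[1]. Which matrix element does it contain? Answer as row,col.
L=19⇒gr=19>>2=4, th=19&3=3
[1]⇒row 3·2+1+0=7  col gr=4

7,4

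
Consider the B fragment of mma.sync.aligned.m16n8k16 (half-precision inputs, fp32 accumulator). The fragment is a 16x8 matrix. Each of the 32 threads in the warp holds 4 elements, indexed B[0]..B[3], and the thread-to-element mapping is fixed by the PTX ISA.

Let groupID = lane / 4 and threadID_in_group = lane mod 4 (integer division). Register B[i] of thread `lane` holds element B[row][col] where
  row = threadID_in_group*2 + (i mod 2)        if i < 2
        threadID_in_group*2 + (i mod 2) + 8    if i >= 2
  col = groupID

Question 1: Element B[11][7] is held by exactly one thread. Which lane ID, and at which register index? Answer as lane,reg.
29,3

c: 7->gid=7  r: 11->r8=1,tid=1,i&1=1
L=7*4+1=29  i=1*2+1=3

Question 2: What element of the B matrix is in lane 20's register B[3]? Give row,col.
L=20->gid=20>>2=5, tid=20&3=0
[3]->row 0·2+1+8=9  col gid=5

9,5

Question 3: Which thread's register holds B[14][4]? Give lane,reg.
19,2

c: 4->gid=4  r: 14->r8=1,tid=3,i&1=0
L=4*4+3=19  i=1*2+0=2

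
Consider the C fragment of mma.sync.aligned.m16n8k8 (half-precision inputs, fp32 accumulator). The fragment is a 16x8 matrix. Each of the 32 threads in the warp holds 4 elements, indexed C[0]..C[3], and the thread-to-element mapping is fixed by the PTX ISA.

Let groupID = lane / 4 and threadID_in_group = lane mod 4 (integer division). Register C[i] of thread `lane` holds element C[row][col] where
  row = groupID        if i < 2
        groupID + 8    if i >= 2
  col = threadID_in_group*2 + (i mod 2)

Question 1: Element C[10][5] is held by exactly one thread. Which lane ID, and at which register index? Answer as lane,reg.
10,3

r=10->g=2,rb=1  c=5->t=2,b0=1
L=2*4+2=10  i=1*2+1=3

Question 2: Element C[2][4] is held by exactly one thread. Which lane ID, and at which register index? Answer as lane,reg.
10,0

r:2=>grp=2,rB=0  c:4=>tig=2,lo=0
L=2*4+2=10  i=0*2+0=0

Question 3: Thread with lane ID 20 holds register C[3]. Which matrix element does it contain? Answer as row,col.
13,1

lane 20→20/4=5, 20 mod 4=0
i=3  r:5+8→13  c:2·0+1→1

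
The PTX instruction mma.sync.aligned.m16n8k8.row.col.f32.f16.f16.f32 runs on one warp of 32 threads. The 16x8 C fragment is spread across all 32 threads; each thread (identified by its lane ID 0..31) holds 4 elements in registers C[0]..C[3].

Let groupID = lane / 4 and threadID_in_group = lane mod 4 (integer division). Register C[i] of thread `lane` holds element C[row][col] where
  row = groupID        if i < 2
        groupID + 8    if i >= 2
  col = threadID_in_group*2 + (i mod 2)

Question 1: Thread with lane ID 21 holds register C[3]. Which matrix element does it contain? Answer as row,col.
lane 21⇒21/4=5, 21 mod 4=1
i=3  r:5+8⇒13  c:2·1+1⇒3

13,3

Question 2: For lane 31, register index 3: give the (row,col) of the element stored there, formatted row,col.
15,7

lane 31->31/4=7, 31 mod 4=3
i=3  r:7+8->15  c:2·3+1->7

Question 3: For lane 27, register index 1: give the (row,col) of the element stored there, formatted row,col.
L=27→G=27>>2=6, T=27&3=3
[1]→row 6+0=6  col 3·2+1=7

6,7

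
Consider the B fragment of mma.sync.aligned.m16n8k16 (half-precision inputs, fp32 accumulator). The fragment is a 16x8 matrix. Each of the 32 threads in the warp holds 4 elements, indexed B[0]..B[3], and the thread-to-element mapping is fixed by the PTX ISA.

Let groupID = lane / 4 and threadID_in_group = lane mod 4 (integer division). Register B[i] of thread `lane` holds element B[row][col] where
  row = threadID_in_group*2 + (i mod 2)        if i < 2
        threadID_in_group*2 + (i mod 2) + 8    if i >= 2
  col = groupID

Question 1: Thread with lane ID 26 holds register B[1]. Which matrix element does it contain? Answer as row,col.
lane 26: gid=6 (26/4), tid=2 (26%4)
i=1: r=2*2+1+0=5, c=gid=6

5,6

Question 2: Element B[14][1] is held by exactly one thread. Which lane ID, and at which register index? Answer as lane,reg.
7,2

c: 1->gid=1  r: 14->r8=1,tid=3,i&1=0
L=1*4+3=7  i=1*2+0=2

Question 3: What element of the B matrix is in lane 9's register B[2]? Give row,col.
10,2

L=9→G=9>>2=2, T=9&3=1
[2]→row 1·2+0+8=10  col G=2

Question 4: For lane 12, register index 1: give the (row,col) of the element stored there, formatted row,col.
lane 12⇒12/4=3, 12 mod 4=0
i=1  r:2·0+1+0⇒1  c:3

1,3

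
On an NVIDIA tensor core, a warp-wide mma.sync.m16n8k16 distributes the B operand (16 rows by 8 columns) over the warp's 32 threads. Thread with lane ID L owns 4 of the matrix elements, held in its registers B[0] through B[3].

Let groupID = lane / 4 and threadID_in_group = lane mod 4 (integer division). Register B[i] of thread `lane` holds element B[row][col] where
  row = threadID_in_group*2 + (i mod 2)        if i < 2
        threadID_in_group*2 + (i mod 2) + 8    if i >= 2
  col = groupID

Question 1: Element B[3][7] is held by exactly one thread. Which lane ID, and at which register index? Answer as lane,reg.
29,1

c=7->g=7  r=3->rb=0,t=1,b0=1
L=7*4+1=29  i=0*2+1=1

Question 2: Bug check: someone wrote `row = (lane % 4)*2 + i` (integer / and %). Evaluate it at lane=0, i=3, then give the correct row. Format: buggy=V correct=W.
buggy=3 correct=9

`(lane % 4)*2 + i`[0,3]->3
0: g=0,t=0
[3] (0*2+1+8,0) = (9,0)
row: 3 vs 9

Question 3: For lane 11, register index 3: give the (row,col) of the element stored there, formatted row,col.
15,2

11: gid=2,tid=3
[3] (3*2+1+8,2) = (15,2)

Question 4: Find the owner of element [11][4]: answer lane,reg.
17,3

c: 4->gid=4  r: 11->r8=1,tid=1,i&1=1
L=4*4+1=17  i=1*2+1=3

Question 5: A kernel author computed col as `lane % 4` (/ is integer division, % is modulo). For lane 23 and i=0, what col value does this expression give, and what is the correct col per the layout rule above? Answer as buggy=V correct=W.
buggy=3 correct=5

`lane % 4`[23,0]->3
23: g=5,t=3
[0] (3*2+0+0,5) = (6,5)
col: 3 vs 5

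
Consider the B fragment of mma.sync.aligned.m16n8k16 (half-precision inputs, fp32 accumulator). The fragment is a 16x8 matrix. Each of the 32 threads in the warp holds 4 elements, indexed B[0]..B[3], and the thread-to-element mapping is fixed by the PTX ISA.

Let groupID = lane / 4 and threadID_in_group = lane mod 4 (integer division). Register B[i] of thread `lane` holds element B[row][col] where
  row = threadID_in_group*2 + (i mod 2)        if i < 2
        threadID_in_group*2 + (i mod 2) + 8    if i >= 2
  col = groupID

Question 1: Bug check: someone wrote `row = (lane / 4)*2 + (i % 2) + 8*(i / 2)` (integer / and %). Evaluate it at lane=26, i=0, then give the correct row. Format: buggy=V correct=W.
buggy=12 correct=4

`(lane / 4)*2 + (i % 2) + 8*(i / 2)`[26,0]⇒12
lane 26⇒26/4=6, 26 mod 4=2
i=0  r:2·2+0+0⇒4  c:6
row: 12 vs 4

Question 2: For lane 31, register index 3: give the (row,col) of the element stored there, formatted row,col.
15,7

lane 31: g=7 (31/4), t=3 (31%4)
i=3: r=3*2+1+8=15, c=g=7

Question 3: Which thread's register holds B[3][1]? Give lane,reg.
c: 1->gid=1  r: 3->r8=0,tid=1,i&1=1
L=1*4+1=5  i=0*2+1=1

5,1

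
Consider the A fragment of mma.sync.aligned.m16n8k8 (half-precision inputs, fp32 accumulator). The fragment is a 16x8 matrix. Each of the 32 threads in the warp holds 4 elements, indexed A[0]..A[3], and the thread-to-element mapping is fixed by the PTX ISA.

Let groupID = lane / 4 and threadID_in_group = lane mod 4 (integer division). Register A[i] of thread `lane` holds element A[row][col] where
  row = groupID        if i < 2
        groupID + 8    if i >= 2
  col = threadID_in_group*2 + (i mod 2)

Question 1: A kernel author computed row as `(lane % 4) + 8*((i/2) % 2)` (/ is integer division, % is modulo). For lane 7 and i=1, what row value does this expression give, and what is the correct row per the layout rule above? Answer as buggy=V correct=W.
`(lane % 4) + 8*((i/2) % 2)`[7,1]->3
L=7->g=7>>2=1, t=7&3=3
[1]->row 1+0=1  col 3·2+1=7
row: 3 vs 1

buggy=3 correct=1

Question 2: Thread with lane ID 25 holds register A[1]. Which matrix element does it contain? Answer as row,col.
lane 25: grp=6 (25/4), tig=1 (25%4)
i=1: r=6+0=6, c=1*2+1=3

6,3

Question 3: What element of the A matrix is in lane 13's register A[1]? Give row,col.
13: grp=3,tig=1
[1] (3+0,1*2+1) = (3,3)

3,3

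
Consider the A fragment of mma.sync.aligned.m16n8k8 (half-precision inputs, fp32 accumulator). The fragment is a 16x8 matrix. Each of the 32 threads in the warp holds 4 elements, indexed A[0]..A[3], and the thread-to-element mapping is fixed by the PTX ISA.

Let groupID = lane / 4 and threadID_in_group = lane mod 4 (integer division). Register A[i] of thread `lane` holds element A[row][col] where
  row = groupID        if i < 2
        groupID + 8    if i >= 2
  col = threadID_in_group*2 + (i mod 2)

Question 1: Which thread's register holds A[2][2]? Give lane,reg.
9,0

r=2⇒gr=2,Rb=0  c=2⇒th=1,odd=0
L=2*4+1=9  i=0*2+0=0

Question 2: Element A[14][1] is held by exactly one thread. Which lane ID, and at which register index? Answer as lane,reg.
24,3

r=14→G=6,rhi=1  c=1→T=0,p=1
L=6*4+0=24  i=1*2+1=3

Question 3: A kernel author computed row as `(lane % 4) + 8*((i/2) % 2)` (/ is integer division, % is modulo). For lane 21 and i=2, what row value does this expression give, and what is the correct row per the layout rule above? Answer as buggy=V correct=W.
buggy=9 correct=13

`(lane % 4) + 8*((i/2) % 2)`[21,2]->9
lane 21: g=5 (21/4), t=1 (21%4)
i=2: r=5+8=13, c=1*2+0=2
row: 9 vs 13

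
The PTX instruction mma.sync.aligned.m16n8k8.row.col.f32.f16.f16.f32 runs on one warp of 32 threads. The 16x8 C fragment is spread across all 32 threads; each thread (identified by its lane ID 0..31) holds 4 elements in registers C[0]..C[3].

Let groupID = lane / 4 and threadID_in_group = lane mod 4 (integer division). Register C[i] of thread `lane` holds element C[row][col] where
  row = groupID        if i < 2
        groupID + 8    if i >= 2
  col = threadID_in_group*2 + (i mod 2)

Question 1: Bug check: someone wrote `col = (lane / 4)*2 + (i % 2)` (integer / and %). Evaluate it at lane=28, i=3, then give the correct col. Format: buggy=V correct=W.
buggy=15 correct=1

`(lane / 4)*2 + (i % 2)`[28,3]->15
lane 28: gid=7 (28/4), tid=0 (28%4)
i=3: r=7+8=15, c=0*2+1=1
col: 15 vs 1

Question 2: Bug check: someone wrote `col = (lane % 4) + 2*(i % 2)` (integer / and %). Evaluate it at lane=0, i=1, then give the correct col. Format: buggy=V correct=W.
`(lane % 4) + 2*(i % 2)`[0,1]=>2
L=0=>grp=0>>2=0, tig=0&3=0
[1]=>row 0+0=0  col 0·2+1=1
col: 2 vs 1

buggy=2 correct=1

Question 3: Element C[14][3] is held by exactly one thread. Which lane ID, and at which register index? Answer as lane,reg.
25,3

r=14->g=6,rb=1  c=3->t=1,b0=1
L=6*4+1=25  i=1*2+1=3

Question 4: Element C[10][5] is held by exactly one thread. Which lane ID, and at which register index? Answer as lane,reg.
r=10⇒gr=2,Rb=1  c=5⇒th=2,odd=1
L=2*4+2=10  i=1*2+1=3

10,3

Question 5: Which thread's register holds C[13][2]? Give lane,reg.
21,2

r=13⇒gr=5,Rb=1  c=2⇒th=1,odd=0
L=5*4+1=21  i=1*2+0=2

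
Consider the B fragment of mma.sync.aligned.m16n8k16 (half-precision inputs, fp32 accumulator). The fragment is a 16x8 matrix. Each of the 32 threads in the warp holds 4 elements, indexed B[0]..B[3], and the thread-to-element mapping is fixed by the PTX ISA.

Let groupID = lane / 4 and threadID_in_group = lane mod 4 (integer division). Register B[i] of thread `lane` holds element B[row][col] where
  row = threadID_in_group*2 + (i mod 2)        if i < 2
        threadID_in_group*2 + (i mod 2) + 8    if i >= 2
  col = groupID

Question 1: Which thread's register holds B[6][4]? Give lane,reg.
19,0

c: 4->gid=4  r: 6->r8=0,tid=3,i&1=0
L=4*4+3=19  i=0*2+0=0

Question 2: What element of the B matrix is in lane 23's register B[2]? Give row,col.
14,5

L=23⇒gr=23>>2=5, th=23&3=3
[2]⇒row 3·2+0+8=14  col gr=5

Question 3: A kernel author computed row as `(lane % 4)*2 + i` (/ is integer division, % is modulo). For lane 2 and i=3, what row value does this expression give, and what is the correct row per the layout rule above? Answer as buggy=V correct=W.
buggy=7 correct=13

`(lane % 4)*2 + i`[2,3]=>7
2: grp=0,tig=2
[3] (2*2+1+8,0) = (13,0)
row: 7 vs 13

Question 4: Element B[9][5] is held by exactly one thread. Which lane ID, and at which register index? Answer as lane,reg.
c=5⇒gr=5  r=9⇒Rb=1,th=0,odd=1
L=5*4+0=20  i=1*2+1=3

20,3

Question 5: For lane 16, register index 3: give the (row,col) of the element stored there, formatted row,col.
9,4

L=16⇒gr=16>>2=4, th=16&3=0
[3]⇒row 0·2+1+8=9  col gr=4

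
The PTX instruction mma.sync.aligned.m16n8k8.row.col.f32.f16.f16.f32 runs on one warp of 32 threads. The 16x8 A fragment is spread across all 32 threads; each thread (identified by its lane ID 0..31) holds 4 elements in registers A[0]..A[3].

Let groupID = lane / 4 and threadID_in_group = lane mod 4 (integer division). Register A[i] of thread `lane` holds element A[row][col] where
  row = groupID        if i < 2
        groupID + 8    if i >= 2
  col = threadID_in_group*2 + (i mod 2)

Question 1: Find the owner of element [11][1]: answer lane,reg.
12,3

r=11⇒gr=3,Rb=1  c=1⇒th=0,odd=1
L=3*4+0=12  i=1*2+1=3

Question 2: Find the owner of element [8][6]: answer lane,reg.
3,2

r=8->g=0,rb=1  c=6->t=3,b0=0
L=0*4+3=3  i=1*2+0=2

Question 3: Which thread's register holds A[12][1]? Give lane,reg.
16,3

r=12->g=4,rb=1  c=1->t=0,b0=1
L=4*4+0=16  i=1*2+1=3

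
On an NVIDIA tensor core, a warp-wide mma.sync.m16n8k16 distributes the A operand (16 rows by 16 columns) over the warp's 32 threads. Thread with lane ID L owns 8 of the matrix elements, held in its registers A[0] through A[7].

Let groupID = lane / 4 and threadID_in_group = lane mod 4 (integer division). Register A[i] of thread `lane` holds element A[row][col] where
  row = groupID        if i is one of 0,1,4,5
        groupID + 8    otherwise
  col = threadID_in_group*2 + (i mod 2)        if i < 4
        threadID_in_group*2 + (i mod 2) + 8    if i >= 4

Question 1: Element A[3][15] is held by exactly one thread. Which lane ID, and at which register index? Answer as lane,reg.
r=3→G=3,rhi=0  c=15→chi=1,T=3,p=1
L=3*4+3=15  i=1*4+0*2+1=5

15,5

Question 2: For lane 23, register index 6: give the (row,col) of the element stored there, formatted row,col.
lane 23->23/4=5, 23 mod 4=3
i=6  r:5+8->13  c:2·3+0+8->14

13,14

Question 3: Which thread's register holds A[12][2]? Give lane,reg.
r=12⇒gr=4,Rb=1  c=2⇒Cb=0,th=1,odd=0
L=4*4+1=17  i=0*4+1*2+0=2

17,2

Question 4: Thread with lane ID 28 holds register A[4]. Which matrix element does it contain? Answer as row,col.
7,8

28: gid=7,tid=0
[4] (7+0,0*2+0+8) = (7,8)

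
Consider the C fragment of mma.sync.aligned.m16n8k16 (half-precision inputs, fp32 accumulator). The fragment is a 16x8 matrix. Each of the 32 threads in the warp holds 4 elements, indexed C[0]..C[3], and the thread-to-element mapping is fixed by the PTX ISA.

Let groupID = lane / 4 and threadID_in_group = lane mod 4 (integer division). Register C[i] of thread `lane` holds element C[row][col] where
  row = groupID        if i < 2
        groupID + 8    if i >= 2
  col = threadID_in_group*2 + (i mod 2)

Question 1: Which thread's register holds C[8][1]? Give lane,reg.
0,3

r: 8->gid=0,r8=1  c: 1->tid=0,i&1=1
L=0*4+0=0  i=1*2+1=3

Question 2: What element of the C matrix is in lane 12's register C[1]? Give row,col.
3,1

lane 12->12/4=3, 12 mod 4=0
i=1  r:3+0->3  c:2·0+1->1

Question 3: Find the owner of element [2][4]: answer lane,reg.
r=2->g=2,rb=0  c=4->t=2,b0=0
L=2*4+2=10  i=0*2+0=0

10,0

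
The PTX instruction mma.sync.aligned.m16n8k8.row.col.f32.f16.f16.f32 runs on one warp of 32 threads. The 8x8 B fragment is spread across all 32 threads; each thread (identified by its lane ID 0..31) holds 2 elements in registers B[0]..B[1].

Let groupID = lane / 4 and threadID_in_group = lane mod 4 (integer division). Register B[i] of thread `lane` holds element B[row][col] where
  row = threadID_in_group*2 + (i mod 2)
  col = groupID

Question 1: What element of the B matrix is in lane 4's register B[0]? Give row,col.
4: g=1,t=0
[0] (0*2+0,1) = (0,1)

0,1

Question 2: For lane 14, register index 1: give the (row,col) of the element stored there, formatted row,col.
5,3

14: gr=3,th=2
[1] (2*2+1,3) = (5,3)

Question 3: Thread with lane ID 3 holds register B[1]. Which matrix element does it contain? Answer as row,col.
3: G=0,T=3
[1] (3*2+1,0) = (7,0)

7,0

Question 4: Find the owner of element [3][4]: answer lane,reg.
c: 4->gid=4  r: 3->tid=1,i&1=1
L=4*4+1=17  i=1=1

17,1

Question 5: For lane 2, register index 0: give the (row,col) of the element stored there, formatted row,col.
4,0

lane 2->2/4=0, 2 mod 4=2
i=0  r:2·2+0->4  c:0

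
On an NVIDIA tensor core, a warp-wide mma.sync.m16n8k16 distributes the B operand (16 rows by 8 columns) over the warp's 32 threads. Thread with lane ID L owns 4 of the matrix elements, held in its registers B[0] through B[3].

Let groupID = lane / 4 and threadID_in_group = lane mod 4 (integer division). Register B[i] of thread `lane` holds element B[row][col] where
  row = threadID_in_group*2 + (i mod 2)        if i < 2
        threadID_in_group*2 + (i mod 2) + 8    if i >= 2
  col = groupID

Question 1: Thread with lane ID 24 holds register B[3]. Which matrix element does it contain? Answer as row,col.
9,6

lane 24: gr=6 (24/4), th=0 (24%4)
i=3: r=0*2+1+8=9, c=gr=6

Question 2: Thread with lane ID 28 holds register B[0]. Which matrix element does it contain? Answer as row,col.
L=28→G=28>>2=7, T=28&3=0
[0]→row 0·2+0+0=0  col G=7

0,7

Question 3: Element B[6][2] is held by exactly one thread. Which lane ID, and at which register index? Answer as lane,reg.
11,0

c=2->g=2  r=6->rb=0,t=3,b0=0
L=2*4+3=11  i=0*2+0=0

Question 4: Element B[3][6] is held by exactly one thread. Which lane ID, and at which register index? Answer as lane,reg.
c: 6->gid=6  r: 3->r8=0,tid=1,i&1=1
L=6*4+1=25  i=0*2+1=1

25,1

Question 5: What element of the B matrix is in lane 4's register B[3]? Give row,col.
9,1

lane 4=>4/4=1, 4 mod 4=0
i=3  r:2·0+1+8=>9  c:1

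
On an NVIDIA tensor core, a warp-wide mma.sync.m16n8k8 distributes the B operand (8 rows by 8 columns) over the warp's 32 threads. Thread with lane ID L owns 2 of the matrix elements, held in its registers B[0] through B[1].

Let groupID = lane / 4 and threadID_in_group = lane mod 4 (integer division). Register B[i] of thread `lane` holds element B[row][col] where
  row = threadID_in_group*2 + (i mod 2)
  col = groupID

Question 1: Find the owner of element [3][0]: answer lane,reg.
1,1

c=0→G=0  r=3→T=1,p=1
L=0*4+1=1  i=1=1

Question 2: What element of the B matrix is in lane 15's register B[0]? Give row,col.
lane 15->15/4=3, 15 mod 4=3
i=0  r:2·3+0->6  c:3

6,3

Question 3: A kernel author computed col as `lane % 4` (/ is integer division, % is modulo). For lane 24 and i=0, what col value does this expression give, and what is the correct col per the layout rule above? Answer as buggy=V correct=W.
buggy=0 correct=6

`lane % 4`[24,0]->0
L=24->gid=24>>2=6, tid=24&3=0
[0]->row 0·2+0=0  col gid=6
col: 0 vs 6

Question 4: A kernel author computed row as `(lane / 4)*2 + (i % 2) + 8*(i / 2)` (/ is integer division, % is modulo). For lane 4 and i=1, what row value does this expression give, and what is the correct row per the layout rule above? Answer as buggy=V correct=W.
buggy=3 correct=1

`(lane / 4)*2 + (i % 2) + 8*(i / 2)`[4,1]->3
lane 4->4/4=1, 4 mod 4=0
i=1  r:2·0+1->1  c:1
row: 3 vs 1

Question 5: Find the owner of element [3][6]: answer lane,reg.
c=6->g=6  r=3->t=1,b0=1
L=6*4+1=25  i=1=1

25,1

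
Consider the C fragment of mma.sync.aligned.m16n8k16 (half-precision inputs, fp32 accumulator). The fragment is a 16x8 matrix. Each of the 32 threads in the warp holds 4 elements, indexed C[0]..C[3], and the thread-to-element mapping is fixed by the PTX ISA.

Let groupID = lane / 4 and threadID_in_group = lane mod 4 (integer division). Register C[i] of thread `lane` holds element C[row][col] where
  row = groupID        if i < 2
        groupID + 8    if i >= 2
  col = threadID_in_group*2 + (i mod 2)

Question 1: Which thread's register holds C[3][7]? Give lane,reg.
15,1

r=3->g=3,rb=0  c=7->t=3,b0=1
L=3*4+3=15  i=0*2+1=1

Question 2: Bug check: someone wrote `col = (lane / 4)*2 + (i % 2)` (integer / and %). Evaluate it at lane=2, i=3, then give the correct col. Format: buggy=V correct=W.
buggy=1 correct=5

`(lane / 4)*2 + (i % 2)`[2,3]→1
lane 2: G=0 (2/4), T=2 (2%4)
i=3: r=0+8=8, c=2*2+1=5
col: 1 vs 5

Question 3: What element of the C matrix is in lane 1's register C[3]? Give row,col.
8,3

L=1→G=1>>2=0, T=1&3=1
[3]→row 0+8=8  col 1·2+1=3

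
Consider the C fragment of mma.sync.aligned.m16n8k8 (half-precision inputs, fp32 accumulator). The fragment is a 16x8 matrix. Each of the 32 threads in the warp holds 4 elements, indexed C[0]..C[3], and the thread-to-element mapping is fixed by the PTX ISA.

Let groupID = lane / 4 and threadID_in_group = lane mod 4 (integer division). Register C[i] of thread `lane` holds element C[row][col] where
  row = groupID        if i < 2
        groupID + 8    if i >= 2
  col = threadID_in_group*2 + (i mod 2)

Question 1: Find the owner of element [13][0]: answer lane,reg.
20,2

r: 13->gid=5,r8=1  c: 0->tid=0,i&1=0
L=5*4+0=20  i=1*2+0=2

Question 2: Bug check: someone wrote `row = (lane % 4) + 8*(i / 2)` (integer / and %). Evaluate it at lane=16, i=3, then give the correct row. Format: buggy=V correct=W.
`(lane % 4) + 8*(i / 2)`[16,3]⇒8
lane 16⇒16/4=4, 16 mod 4=0
i=3  r:4+8⇒12  c:2·0+1⇒1
row: 8 vs 12

buggy=8 correct=12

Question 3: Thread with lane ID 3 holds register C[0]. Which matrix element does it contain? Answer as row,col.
3: grp=0,tig=3
[0] (0+0,3*2+0) = (0,6)

0,6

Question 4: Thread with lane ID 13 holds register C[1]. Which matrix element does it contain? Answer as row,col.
lane 13=>13/4=3, 13 mod 4=1
i=1  r:3+0=>3  c:2·1+1=>3

3,3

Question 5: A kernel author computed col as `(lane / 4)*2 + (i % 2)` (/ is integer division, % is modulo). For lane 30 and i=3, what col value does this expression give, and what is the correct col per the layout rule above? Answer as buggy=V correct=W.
`(lane / 4)*2 + (i % 2)`[30,3]->15
L=30->g=30>>2=7, t=30&3=2
[3]->row 7+8=15  col 2·2+1=5
col: 15 vs 5

buggy=15 correct=5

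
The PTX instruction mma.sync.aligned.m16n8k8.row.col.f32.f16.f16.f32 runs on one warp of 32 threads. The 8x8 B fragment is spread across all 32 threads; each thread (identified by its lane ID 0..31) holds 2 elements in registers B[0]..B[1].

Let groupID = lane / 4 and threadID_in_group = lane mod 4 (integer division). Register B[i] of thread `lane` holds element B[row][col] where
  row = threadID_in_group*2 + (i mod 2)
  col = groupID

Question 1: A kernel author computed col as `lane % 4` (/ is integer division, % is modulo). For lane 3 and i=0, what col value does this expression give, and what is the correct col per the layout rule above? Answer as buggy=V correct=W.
buggy=3 correct=0

`lane % 4`[3,0]=>3
3: grp=0,tig=3
[0] (3*2+0,0) = (6,0)
col: 3 vs 0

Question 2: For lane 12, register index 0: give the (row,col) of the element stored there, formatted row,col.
0,3

lane 12: G=3 (12/4), T=0 (12%4)
i=0: r=0*2+0=0, c=G=3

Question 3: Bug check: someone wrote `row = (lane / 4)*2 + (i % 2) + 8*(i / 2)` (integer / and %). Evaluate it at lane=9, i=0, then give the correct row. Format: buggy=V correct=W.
buggy=4 correct=2

`(lane / 4)*2 + (i % 2) + 8*(i / 2)`[9,0]->4
lane 9: g=2 (9/4), t=1 (9%4)
i=0: r=1*2+0=2, c=g=2
row: 4 vs 2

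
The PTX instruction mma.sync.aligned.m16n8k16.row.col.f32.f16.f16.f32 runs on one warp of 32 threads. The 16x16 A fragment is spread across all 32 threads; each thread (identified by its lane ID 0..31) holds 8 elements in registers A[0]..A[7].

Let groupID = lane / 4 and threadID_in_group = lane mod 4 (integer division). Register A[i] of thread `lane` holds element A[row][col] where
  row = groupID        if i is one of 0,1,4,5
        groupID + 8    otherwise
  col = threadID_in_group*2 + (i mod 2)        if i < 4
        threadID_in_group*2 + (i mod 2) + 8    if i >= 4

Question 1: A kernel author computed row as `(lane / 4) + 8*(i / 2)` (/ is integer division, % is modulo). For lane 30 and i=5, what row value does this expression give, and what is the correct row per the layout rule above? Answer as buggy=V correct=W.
`(lane / 4) + 8*(i / 2)`[30,5]=>23
30: grp=7,tig=2
[5] (7+0,2*2+1+8) = (7,13)
row: 23 vs 7

buggy=23 correct=7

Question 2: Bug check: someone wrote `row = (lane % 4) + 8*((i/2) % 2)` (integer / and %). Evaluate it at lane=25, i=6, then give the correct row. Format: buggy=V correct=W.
buggy=9 correct=14

`(lane % 4) + 8*((i/2) % 2)`[25,6]->9
25: g=6,t=1
[6] (6+8,1*2+0+8) = (14,10)
row: 9 vs 14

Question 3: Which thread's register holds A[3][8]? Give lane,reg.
12,4

r:3=>grp=3,rB=0  c:8=>cB=1,tig=0,lo=0
L=3*4+0=12  i=1*4+0*2+0=4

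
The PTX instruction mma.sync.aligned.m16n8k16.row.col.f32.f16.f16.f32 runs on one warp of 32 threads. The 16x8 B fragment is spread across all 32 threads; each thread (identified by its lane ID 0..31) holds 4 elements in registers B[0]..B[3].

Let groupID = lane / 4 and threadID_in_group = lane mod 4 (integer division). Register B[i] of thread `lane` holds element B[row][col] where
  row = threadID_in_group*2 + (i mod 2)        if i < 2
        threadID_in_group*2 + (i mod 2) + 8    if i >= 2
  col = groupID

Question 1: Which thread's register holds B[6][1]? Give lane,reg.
7,0

c: 1->gid=1  r: 6->r8=0,tid=3,i&1=0
L=1*4+3=7  i=0*2+0=0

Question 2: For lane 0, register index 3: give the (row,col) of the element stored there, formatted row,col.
9,0

lane 0=>0/4=0, 0 mod 4=0
i=3  r:2·0+1+8=>9  c:0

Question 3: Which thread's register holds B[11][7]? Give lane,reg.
c=7->g=7  r=11->rb=1,t=1,b0=1
L=7*4+1=29  i=1*2+1=3

29,3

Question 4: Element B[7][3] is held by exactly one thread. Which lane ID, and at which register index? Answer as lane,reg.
c=3→G=3  r=7→rhi=0,T=3,p=1
L=3*4+3=15  i=0*2+1=1

15,1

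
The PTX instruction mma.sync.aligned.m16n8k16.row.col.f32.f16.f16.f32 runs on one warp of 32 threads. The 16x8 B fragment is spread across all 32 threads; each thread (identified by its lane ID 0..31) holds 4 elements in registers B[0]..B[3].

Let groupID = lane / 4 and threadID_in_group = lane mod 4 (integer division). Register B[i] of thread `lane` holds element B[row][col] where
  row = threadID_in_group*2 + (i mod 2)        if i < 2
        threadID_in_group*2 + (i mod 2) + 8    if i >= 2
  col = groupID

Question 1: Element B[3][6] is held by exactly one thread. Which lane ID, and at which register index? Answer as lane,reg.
25,1

c: 6->gid=6  r: 3->r8=0,tid=1,i&1=1
L=6*4+1=25  i=0*2+1=1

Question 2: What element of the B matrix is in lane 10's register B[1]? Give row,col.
5,2

lane 10: gid=2 (10/4), tid=2 (10%4)
i=1: r=2*2+1+0=5, c=gid=2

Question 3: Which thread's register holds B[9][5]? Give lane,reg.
c:5=>grp=5  r:9=>rB=1,tig=0,lo=1
L=5*4+0=20  i=1*2+1=3

20,3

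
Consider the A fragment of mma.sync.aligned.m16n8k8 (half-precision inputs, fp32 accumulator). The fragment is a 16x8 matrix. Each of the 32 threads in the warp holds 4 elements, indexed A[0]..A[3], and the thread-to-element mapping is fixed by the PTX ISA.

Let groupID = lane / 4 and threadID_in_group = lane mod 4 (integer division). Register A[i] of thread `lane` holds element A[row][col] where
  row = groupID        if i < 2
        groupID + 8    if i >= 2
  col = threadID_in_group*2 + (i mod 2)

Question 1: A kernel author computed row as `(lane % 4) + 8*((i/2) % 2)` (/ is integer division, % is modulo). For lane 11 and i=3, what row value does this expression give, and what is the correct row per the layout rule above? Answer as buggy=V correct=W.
`(lane % 4) + 8*((i/2) % 2)`[11,3]->11
lane 11: gid=2 (11/4), tid=3 (11%4)
i=3: r=2+8=10, c=3*2+1=7
row: 11 vs 10

buggy=11 correct=10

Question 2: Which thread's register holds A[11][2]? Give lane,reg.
13,2

r=11→G=3,rhi=1  c=2→T=1,p=0
L=3*4+1=13  i=1*2+0=2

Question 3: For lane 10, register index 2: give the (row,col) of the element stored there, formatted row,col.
10,4

L=10->gid=10>>2=2, tid=10&3=2
[2]->row 2+8=10  col 2·2+0=4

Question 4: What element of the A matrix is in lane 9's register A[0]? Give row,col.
2,2

lane 9: G=2 (9/4), T=1 (9%4)
i=0: r=2+0=2, c=1*2+0=2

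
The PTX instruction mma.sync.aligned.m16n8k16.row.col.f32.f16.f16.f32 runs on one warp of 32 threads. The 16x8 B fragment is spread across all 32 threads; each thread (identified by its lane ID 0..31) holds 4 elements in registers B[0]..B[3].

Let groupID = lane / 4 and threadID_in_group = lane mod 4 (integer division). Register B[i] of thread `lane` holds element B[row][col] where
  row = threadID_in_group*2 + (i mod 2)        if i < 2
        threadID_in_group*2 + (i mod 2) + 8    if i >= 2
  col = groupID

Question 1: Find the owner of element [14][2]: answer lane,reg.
c: 2->gid=2  r: 14->r8=1,tid=3,i&1=0
L=2*4+3=11  i=1*2+0=2

11,2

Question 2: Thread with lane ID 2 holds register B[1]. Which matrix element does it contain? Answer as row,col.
5,0

2: grp=0,tig=2
[1] (2*2+1+0,0) = (5,0)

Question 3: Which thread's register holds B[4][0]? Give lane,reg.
c=0⇒gr=0  r=4⇒Rb=0,th=2,odd=0
L=0*4+2=2  i=0*2+0=0

2,0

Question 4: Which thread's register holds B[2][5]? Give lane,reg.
21,0

c=5⇒gr=5  r=2⇒Rb=0,th=1,odd=0
L=5*4+1=21  i=0*2+0=0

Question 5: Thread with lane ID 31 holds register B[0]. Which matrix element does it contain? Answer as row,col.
lane 31: g=7 (31/4), t=3 (31%4)
i=0: r=3*2+0+0=6, c=g=7

6,7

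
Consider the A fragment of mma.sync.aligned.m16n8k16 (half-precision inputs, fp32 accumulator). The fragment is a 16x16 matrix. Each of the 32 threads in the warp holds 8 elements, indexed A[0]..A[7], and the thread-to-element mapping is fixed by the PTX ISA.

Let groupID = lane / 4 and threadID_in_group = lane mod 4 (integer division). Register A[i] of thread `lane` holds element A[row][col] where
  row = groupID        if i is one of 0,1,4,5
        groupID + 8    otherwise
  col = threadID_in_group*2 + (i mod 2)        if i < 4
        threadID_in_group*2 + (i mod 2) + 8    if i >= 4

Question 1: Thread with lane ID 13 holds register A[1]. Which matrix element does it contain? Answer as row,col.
3,3

lane 13: gr=3 (13/4), th=1 (13%4)
i=1: r=3+0=3, c=1*2+1+0=3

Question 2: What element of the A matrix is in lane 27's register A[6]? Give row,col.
14,14

lane 27⇒27/4=6, 27 mod 4=3
i=6  r:6+8⇒14  c:2·3+0+8⇒14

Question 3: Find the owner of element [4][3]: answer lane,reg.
17,1

r: 4->gid=4,r8=0  c: 3->c8=0,tid=1,i&1=1
L=4*4+1=17  i=0*4+0*2+1=1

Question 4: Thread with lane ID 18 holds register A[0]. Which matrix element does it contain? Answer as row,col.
lane 18→18/4=4, 18 mod 4=2
i=0  r:4+0→4  c:2·2+0+0→4

4,4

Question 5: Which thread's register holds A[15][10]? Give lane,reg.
29,6

r=15->g=7,rb=1  c=10->cb=1,t=1,b0=0
L=7*4+1=29  i=1*4+1*2+0=6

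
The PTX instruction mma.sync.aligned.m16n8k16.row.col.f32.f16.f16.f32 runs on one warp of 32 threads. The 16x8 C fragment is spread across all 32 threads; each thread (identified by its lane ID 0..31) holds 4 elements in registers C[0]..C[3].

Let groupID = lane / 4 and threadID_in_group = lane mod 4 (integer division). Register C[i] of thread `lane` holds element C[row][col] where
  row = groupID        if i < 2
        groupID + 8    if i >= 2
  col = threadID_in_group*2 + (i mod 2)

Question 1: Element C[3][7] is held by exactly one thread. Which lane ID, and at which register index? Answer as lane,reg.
r=3->g=3,rb=0  c=7->t=3,b0=1
L=3*4+3=15  i=0*2+1=1

15,1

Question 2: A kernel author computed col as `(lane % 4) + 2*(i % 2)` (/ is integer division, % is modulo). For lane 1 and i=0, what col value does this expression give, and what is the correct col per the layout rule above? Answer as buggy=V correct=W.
buggy=1 correct=2

`(lane % 4) + 2*(i % 2)`[1,0]=>1
lane 1: grp=0 (1/4), tig=1 (1%4)
i=0: r=0+0=0, c=1*2+0=2
col: 1 vs 2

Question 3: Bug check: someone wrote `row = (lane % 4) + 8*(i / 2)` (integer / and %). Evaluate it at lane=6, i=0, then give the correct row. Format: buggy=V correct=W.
buggy=2 correct=1

`(lane % 4) + 8*(i / 2)`[6,0]→2
lane 6→6/4=1, 6 mod 4=2
i=0  r:1+0→1  c:2·2+0→4
row: 2 vs 1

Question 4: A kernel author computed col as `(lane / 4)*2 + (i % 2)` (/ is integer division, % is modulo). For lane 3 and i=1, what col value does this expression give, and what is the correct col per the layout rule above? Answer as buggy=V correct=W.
buggy=1 correct=7

`(lane / 4)*2 + (i % 2)`[3,1]->1
lane 3->3/4=0, 3 mod 4=3
i=1  r:0+0->0  c:2·3+1->7
col: 1 vs 7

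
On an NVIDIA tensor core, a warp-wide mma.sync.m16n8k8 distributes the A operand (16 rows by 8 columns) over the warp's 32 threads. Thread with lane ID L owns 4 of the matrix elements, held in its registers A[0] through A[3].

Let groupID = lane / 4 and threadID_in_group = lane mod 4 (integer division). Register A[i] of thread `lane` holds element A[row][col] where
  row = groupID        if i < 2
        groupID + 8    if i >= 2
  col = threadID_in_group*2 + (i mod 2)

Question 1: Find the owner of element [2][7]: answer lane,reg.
11,1

r=2->g=2,rb=0  c=7->t=3,b0=1
L=2*4+3=11  i=0*2+1=1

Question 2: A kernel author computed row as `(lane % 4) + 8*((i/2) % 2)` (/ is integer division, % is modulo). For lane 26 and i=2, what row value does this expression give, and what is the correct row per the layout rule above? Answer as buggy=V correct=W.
`(lane % 4) + 8*((i/2) % 2)`[26,2]→10
26: G=6,T=2
[2] (6+8,2*2+0) = (14,4)
row: 10 vs 14

buggy=10 correct=14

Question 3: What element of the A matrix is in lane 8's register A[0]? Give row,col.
2,0

L=8=>grp=8>>2=2, tig=8&3=0
[0]=>row 2+0=2  col 0·2+0=0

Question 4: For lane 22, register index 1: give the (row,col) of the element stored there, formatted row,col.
22: grp=5,tig=2
[1] (5+0,2*2+1) = (5,5)

5,5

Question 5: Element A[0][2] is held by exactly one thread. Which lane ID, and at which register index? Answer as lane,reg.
r:0=>grp=0,rB=0  c:2=>tig=1,lo=0
L=0*4+1=1  i=0*2+0=0

1,0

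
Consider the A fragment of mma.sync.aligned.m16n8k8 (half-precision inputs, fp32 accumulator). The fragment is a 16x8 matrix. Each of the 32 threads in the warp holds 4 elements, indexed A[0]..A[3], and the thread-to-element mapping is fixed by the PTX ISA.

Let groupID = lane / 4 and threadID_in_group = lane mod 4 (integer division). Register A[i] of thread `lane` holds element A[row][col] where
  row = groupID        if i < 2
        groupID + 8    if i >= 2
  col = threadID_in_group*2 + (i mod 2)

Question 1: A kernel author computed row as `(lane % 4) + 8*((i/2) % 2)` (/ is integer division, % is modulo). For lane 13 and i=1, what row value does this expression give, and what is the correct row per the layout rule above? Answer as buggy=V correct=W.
`(lane % 4) + 8*((i/2) % 2)`[13,1]->1
L=13->gid=13>>2=3, tid=13&3=1
[1]->row 3+0=3  col 1·2+1=3
row: 1 vs 3

buggy=1 correct=3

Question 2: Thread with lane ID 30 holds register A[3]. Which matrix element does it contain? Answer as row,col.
L=30⇒gr=30>>2=7, th=30&3=2
[3]⇒row 7+8=15  col 2·2+1=5

15,5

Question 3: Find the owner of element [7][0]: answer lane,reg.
r:7=>grp=7,rB=0  c:0=>tig=0,lo=0
L=7*4+0=28  i=0*2+0=0

28,0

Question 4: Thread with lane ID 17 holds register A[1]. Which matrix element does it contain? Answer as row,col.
lane 17→17/4=4, 17 mod 4=1
i=1  r:4+0→4  c:2·1+1→3

4,3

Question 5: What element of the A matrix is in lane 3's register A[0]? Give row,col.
0,6

3: g=0,t=3
[0] (0+0,3*2+0) = (0,6)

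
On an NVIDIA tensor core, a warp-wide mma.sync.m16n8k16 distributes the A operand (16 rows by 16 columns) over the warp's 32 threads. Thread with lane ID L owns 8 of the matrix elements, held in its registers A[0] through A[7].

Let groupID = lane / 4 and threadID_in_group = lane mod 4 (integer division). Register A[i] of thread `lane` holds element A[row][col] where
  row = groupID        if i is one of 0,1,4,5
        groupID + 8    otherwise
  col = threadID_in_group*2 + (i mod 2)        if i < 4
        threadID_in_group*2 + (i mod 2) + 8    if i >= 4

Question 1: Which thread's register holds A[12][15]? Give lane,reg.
19,7

r:12=>grp=4,rB=1  c:15=>cB=1,tig=3,lo=1
L=4*4+3=19  i=1*4+1*2+1=7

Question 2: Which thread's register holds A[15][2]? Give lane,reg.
29,2

r=15->g=7,rb=1  c=2->cb=0,t=1,b0=0
L=7*4+1=29  i=0*4+1*2+0=2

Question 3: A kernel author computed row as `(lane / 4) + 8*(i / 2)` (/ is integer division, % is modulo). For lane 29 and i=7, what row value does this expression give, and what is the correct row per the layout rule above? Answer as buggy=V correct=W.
buggy=31 correct=15

`(lane / 4) + 8*(i / 2)`[29,7]->31
L=29->gid=29>>2=7, tid=29&3=1
[7]->row 7+8=15  col 1·2+1+8=11
row: 31 vs 15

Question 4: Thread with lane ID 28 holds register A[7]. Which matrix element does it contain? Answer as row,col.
15,9

L=28->gid=28>>2=7, tid=28&3=0
[7]->row 7+8=15  col 0·2+1+8=9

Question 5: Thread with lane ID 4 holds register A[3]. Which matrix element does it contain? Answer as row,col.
4: gid=1,tid=0
[3] (1+8,0*2+1+0) = (9,1)

9,1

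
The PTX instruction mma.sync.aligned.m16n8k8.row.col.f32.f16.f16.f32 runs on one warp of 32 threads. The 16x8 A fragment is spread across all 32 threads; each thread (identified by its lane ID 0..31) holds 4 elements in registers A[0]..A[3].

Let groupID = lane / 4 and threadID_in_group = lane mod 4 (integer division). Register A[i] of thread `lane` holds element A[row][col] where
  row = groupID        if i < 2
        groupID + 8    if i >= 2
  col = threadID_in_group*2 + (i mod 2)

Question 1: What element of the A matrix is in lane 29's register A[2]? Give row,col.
15,2

lane 29->29/4=7, 29 mod 4=1
i=2  r:7+8->15  c:2·1+0->2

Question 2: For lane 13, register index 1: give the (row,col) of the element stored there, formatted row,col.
13: grp=3,tig=1
[1] (3+0,1*2+1) = (3,3)

3,3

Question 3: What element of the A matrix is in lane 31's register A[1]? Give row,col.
7,7

L=31=>grp=31>>2=7, tig=31&3=3
[1]=>row 7+0=7  col 3·2+1=7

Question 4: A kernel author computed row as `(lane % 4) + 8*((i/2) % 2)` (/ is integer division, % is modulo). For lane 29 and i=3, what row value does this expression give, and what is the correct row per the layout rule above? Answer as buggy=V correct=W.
`(lane % 4) + 8*((i/2) % 2)`[29,3]=>9
29: grp=7,tig=1
[3] (7+8,1*2+1) = (15,3)
row: 9 vs 15

buggy=9 correct=15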